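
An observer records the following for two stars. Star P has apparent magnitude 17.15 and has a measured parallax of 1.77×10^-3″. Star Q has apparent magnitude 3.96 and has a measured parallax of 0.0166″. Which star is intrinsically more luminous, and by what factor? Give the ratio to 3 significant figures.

Star Q is more luminous, by a factor of 2150.

Star P: d = 1/p = 1/1.77×10^-3″ = 565.0 pc
Star P: M = m − 5 log₁₀ d + 5 = 17.15 − 5·2.7520 + 5 = 8.390
Star Q: d = 1/p = 1/0.0166″ = 60.24 pc
Star Q: M = m − 5 log₁₀ d + 5 = 3.96 − 5·1.7799 + 5 = 0.061
ΔM = M_P − M_Q = 8.390 − (0.061) = 8.329; smaller M is more luminous → Star Q.
L ratio = 10^(0.4 |ΔM|) = 10^3.332 = 2146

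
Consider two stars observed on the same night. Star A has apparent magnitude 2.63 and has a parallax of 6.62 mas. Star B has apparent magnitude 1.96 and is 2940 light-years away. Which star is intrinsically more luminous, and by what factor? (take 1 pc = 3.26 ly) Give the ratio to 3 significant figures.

Star B is more luminous, by a factor of 66.1.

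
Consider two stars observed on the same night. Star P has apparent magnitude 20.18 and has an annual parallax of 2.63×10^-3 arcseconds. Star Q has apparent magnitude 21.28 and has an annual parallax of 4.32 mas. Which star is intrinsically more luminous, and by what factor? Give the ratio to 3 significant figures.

Star P is more luminous, by a factor of 7.43.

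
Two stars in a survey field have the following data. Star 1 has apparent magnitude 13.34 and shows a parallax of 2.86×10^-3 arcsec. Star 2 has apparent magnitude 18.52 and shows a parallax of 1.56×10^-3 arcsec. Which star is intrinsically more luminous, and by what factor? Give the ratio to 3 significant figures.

Star 1: d = 1/p = 1/2.86×10^-3″ = 349.7 pc
Star 1: M = m − 5 log₁₀ d + 5 = 13.34 − 5·2.5436 + 5 = 5.622
Star 2: d = 1/p = 1/1.56×10^-3″ = 641.0 pc
Star 2: M = m − 5 log₁₀ d + 5 = 18.52 − 5·2.8069 + 5 = 9.486
ΔM = M_1 − M_2 = 5.622 − (9.486) = -3.864; smaller M is more luminous → Star 1.
L ratio = 10^(0.4 |ΔM|) = 10^1.546 = 35.12

Star 1 is more luminous, by a factor of 35.1.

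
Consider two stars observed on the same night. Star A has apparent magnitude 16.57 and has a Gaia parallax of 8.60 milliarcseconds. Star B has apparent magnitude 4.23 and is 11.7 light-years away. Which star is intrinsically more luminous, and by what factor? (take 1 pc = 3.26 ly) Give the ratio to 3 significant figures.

Star B is more luminous, by a factor of 82.2.

Star A: p = 8.60 mas = 8.60×10^-3″ → d = 1/p = 116.3 pc
Star A: M = m − 5 log₁₀ d + 5 = 16.57 − 5·2.0655 + 5 = 11.242
Star B: d = 11.7 ly / 3.26 = 3.589 pc
Star B: M = m − 5 log₁₀ d + 5 = 4.23 − 5·0.5550 + 5 = 6.455
ΔM = M_A − M_B = 11.242 − (6.455) = 4.787; smaller M is more luminous → Star B.
L ratio = 10^(0.4 |ΔM|) = 10^1.915 = 82.21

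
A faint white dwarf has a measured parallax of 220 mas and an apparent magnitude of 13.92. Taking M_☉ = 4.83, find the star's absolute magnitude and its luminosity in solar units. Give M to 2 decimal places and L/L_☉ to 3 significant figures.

d = 1/p = 1000/220 mas = 4.545 pc
M = m − 5 log₁₀ d + 5 = 13.92 − 5·0.6576 + 5 = 15.632
M − M_☉ = 15.632 − 4.83 = 10.802
L/L_☉ = 10^(−0.4 × 10.802) = 4.777×10^-5

M ≈ 15.63; L/L_☉ ≈ 4.78×10^-5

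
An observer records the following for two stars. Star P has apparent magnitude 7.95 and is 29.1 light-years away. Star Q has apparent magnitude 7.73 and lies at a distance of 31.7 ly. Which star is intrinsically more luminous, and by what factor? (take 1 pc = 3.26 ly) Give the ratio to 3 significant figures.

Star P: d = 29.1 ly / 3.26 = 8.926 pc
Star P: M = m − 5 log₁₀ d + 5 = 7.95 − 5·0.9507 + 5 = 8.197
Star Q: d = 31.7 ly / 3.26 = 9.724 pc
Star Q: M = m − 5 log₁₀ d + 5 = 7.73 − 5·0.9878 + 5 = 7.791
ΔM = M_P − M_Q = 8.197 − (7.791) = 0.406; smaller M is more luminous → Star Q.
L ratio = 10^(0.4 |ΔM|) = 10^0.162 = 1.453

Star Q is more luminous, by a factor of 1.45.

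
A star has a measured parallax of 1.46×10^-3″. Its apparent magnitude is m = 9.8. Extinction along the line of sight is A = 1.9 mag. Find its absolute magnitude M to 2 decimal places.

d = 1/p = 1/1.46×10^-3″ = 684.9 pc
5 log₁₀(d/10 pc) = 5 log₁₀(684.9) − 5 = 9.178
M = m − 5 log₁₀(d/10) − A = 9.8 − 9.178 − 1.9 = -1.278

M ≈ -1.28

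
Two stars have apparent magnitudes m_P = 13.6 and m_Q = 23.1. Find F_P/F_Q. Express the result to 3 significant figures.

F_P/F_Q ≈ 6310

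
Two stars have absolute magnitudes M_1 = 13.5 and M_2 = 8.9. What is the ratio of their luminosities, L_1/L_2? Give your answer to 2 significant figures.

L_1/L_2 ≈ 0.014

ΔM = M_1 − M_2 = 4.6
L_1/L_2 = 10^(−0.4 ΔM) = 10^-1.840 = 0.01445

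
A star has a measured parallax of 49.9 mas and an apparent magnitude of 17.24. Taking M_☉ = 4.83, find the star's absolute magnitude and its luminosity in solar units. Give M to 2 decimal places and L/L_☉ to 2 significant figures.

M ≈ 15.73; L/L_☉ ≈ 4.4×10^-5

d = 1/p = 1000/49.9 mas = 20.04 pc
M = m − 5 log₁₀ d + 5 = 17.24 − 5·1.3019 + 5 = 15.731
M − M_☉ = 15.731 − 4.83 = 10.901
L/L_☉ = 10^(−0.4 × 10.901) = 4.363×10^-5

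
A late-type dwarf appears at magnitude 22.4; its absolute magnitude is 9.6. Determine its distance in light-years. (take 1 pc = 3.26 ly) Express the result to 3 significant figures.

μ = m − M = 12.800
m − M = 5 log₁₀ d − 5
log₁₀ d = (m − M)/5 + 1 = 3.5600
d = 10^3.5600 = 3631 pc
= 11840 ly

d ≈ 11800 ly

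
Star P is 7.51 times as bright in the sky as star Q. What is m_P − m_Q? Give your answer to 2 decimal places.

Pogson: Δm = −2.5 log₁₀(ratio) = −2.5 log₁₀(7.51) = −2.5 × 0.8756 = -2.189
Star P is brighter, so it has the smaller magnitude: the difference is negative.

m_P − m_Q ≈ -2.19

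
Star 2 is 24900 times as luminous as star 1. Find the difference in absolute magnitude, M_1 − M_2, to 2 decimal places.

M_1 − M_2 ≈ 10.99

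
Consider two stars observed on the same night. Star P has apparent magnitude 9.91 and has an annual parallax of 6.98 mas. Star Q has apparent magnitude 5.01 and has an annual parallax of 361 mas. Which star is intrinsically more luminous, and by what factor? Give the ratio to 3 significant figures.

Star P: p = 6.98 mas = 6.98×10^-3″ → d = 1/p = 143.3 pc
Star P: M = m − 5 log₁₀ d + 5 = 9.91 − 5·2.1561 + 5 = 4.129
Star Q: p = 361 mas = 0.361″ → d = 1/p = 2.770 pc
Star Q: M = m − 5 log₁₀ d + 5 = 5.01 − 5·0.4425 + 5 = 7.798
ΔM = M_P − M_Q = 4.129 − (7.798) = -3.668; smaller M is more luminous → Star P.
L ratio = 10^(0.4 |ΔM|) = 10^1.467 = 29.33

Star P is more luminous, by a factor of 29.3.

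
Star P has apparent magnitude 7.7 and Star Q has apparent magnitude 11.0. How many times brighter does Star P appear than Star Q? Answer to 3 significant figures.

Δm = 7.7 − (11.0) = -3.3
Flux ratio = 10^(−0.4 Δm) = 10^(−0.4 × -3.3) = 10^1.320 = 20.89

20.9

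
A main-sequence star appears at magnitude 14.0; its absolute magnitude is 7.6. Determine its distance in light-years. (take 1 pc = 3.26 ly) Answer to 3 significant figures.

μ = m − M = 6.400
m − M = 5 log₁₀ d − 5
log₁₀ d = (m − M)/5 + 1 = 2.2800
d = 10^2.2800 = 190.5 pc
= 621.2 ly

d ≈ 621 ly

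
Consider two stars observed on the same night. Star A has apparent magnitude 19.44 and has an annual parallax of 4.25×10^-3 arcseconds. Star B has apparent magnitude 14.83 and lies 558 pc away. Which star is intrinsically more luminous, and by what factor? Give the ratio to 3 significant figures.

Star B is more luminous, by a factor of 393.

Star A: d = 1/p = 1/4.25×10^-3″ = 235.3 pc
Star A: M = m − 5 log₁₀ d + 5 = 19.44 − 5·2.3716 + 5 = 12.582
Star B: M = m − 5 log₁₀ d + 5 = 14.83 − 5·2.7466 + 5 = 6.097
ΔM = M_A − M_B = 12.582 − (6.097) = 6.485; smaller M is more luminous → Star B.
L ratio = 10^(0.4 |ΔM|) = 10^2.594 = 392.7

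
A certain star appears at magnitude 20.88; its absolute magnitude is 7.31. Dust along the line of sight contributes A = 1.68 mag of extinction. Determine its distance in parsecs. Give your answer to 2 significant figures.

d ≈ 2400 pc

m − M = 5 log₁₀(d/10 pc) + A  ⇒  20.88 − (7.31) − 1.68 = 5 log₁₀(d/10)
11.890 = 5 log₁₀(d/10)
log₁₀ d = (m − M − A)/5 + 1 = 3.3780
d = 10^3.3780 = 2388 pc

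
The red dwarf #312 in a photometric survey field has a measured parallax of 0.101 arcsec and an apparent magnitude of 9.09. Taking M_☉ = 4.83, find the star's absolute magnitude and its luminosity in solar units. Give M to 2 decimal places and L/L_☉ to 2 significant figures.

d = 1/p = 1/0.101″ = 9.901 pc
M = m − 5 log₁₀ d + 5 = 9.09 − 5·0.9957 + 5 = 9.112
M − M_☉ = 9.112 − 4.83 = 4.282
L/L_☉ = 10^(−0.4 × 4.282) = 0.01938

M ≈ 9.11; L/L_☉ ≈ 0.019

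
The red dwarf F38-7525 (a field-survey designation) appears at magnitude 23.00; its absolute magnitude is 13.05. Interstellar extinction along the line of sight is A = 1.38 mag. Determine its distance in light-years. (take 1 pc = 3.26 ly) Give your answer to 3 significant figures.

d ≈ 1690 ly

m − M = 5 log₁₀(d/10 pc) + A  ⇒  23.00 − (13.05) − 1.38 = 5 log₁₀(d/10)
8.570 = 5 log₁₀(d/10)
log₁₀ d = (m − M − A)/5 + 1 = 2.7140
d = 10^2.7140 = 517.6 pc
= 1687 ly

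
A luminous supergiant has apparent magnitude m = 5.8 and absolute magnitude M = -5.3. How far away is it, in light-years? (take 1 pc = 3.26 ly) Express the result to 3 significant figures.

d ≈ 5410 ly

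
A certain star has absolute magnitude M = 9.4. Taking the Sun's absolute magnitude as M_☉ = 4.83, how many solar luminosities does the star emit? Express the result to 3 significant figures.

M − M_☉ = 9.4 − 4.83 = 4.570
L/L_☉ = 10^(−0.4 (M − M_☉)) = 10^-1.828 = 0.01486

L/L_☉ ≈ 0.0149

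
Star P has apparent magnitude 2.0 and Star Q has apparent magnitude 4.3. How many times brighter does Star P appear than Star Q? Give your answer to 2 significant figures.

Magnitude difference = -2.3
Flux ratio = 10^(−0.4 Δm) = 10^(−0.4 × -2.3) = 10^0.920 = 8.318

8.3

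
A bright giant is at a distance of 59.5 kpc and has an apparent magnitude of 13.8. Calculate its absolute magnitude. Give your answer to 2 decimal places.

M ≈ -5.07

d = 59.5 kpc = 59500 pc
5 log₁₀(d/10 pc) = 5 log₁₀(59500) − 5 = 18.873
M = m − 5 log₁₀(d/10) = 13.8 − 18.873 = -5.073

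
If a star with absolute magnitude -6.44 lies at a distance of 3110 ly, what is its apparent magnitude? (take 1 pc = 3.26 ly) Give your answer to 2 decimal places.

m ≈ 3.46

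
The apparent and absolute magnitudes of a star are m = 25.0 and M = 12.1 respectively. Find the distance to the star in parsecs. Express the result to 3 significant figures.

μ = m − M = 12.900
m − M = 5 log₁₀ d − 5
log₁₀ d = (m − M)/5 + 1 = 3.5800
d = 10^3.5800 = 3802 pc

d ≈ 3800 pc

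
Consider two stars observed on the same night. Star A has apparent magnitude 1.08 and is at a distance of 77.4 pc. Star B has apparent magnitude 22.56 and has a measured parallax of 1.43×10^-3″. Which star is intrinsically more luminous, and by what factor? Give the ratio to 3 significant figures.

Star A is more luminous, by a factor of 4.79×10^6.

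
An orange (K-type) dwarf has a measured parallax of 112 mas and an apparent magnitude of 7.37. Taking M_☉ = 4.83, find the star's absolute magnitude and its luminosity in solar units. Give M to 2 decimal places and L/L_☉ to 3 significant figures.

d = 1/p = 1000/112 mas = 8.929 pc
M = m − 5 log₁₀ d + 5 = 7.37 − 5·0.9508 + 5 = 7.616
M − M_☉ = 7.616 − 4.83 = 2.786
L/L_☉ = 10^(−0.4 × 2.786) = 0.07684

M ≈ 7.62; L/L_☉ ≈ 0.0768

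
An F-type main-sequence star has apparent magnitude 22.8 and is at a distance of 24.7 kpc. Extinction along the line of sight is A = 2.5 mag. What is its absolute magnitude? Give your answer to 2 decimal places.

d = 24.7 kpc = 24700 pc
5 log₁₀(d/10 pc) = 5 log₁₀(24700) − 5 = 16.963
M = m − 5 log₁₀(d/10) − A = 22.8 − 16.963 − 2.5 = 3.337

M ≈ 3.34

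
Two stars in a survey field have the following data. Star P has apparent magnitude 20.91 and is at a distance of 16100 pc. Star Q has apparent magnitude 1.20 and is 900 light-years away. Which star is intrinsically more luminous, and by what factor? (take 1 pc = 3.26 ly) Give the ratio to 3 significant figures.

Star P: M = m − 5 log₁₀ d + 5 = 20.91 − 5·4.2068 + 5 = 4.876
Star Q: d = 900 ly / 3.26 = 276.1 pc
Star Q: M = m − 5 log₁₀ d + 5 = 1.20 − 5·2.4410 + 5 = -6.005
ΔM = M_P − M_Q = 4.876 − (-6.005) = 10.881; smaller M is more luminous → Star Q.
L ratio = 10^(0.4 |ΔM|) = 10^4.352 = 22510

Star Q is more luminous, by a factor of 22500.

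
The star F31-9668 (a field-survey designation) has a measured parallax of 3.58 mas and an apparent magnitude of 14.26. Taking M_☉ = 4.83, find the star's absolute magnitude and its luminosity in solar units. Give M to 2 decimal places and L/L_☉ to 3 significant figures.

d = 1/p = 1000/3.58 mas = 279.3 pc
M = m − 5 log₁₀ d + 5 = 14.26 − 5·2.4461 + 5 = 7.029
M − M_☉ = 7.029 − 4.83 = 2.199
L/L_☉ = 10^(−0.4 × 2.199) = 0.1319

M ≈ 7.03; L/L_☉ ≈ 0.132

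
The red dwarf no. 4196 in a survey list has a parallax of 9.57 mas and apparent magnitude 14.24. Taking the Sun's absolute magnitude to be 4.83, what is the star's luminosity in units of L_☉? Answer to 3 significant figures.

L/L_☉ ≈ 0.0188

d = 1/p = 1000/9.57 mas = 104.5 pc
M = m − 5 log₁₀ d + 5 = 14.24 − 5·2.0191 + 5 = 9.145
M − M_☉ = 9.145 − 4.83 = 4.315
L/L_☉ = 10^(−0.4 × 4.315) = 0.01880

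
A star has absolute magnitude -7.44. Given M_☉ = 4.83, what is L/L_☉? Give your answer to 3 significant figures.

M − M_☉ = -7.44 − 4.83 = -12.270
L/L_☉ = 10^(−0.4 (M − M_☉)) = 10^4.908 = 80910

L/L_☉ ≈ 80900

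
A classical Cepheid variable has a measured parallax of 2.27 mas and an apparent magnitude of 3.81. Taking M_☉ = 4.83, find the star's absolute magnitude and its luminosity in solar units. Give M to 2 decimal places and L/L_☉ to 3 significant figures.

d = 1/p = 1000/2.27 mas = 440.5 pc
M = m − 5 log₁₀ d + 5 = 3.81 − 5·2.6440 + 5 = -4.410
M − M_☉ = -4.410 − 4.83 = -9.240
L/L_☉ = 10^(−0.4 × -9.240) = 4965

M ≈ -4.41; L/L_☉ ≈ 4970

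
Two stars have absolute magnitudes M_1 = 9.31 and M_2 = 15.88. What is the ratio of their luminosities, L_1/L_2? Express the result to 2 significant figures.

ΔM = M_1 − M_2 = -6.57
L_1/L_2 = 10^(−0.4 ΔM) = 10^2.628 = 424.6

L_1/L_2 ≈ 420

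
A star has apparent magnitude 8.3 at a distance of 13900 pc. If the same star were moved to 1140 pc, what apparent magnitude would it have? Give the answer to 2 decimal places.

Flux ∝ 1/d², so Δm = 5 log₁₀(d₂/d₁) = 5 log₁₀(1140/13900) = -5.431
m₂ = m₁ + Δm = 8.3 + (-5.431) = 2.869

m ≈ 2.87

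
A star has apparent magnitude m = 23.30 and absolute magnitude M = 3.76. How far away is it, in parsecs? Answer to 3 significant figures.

d ≈ 80900 pc

μ = m − M = 19.540
m − M = 5 log₁₀ d − 5
log₁₀ d = (m − M)/5 + 1 = 4.9080
d = 10^4.9080 = 80910 pc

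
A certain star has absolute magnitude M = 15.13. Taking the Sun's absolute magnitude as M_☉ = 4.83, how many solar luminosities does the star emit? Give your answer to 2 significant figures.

M − M_☉ = 15.13 − 4.83 = 10.300
L/L_☉ = 10^(−0.4 (M − M_☉)) = 10^-4.120 = 7.586×10^-5

L/L_☉ ≈ 7.6×10^-5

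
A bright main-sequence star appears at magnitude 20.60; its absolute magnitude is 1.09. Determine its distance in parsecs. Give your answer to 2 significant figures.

d ≈ 80000 pc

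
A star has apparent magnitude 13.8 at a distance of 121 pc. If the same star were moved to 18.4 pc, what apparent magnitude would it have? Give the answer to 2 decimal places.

Flux ∝ 1/d², so Δm = 5 log₁₀(d₂/d₁) = 5 log₁₀(18.4/121) = -4.090
m₂ = m₁ + Δm = 13.8 + (-4.090) = 9.710

m ≈ 9.71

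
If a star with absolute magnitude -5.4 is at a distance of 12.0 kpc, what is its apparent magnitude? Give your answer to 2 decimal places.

d = 12.0 kpc = 12000 pc
m = M + 5 log₁₀ d − 5 = -5.4 + 5·4.0792 − 5 = 9.996

m ≈ 10.00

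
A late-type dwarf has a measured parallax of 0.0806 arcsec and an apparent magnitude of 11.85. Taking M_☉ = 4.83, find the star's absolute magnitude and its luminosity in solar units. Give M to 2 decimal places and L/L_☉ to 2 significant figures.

d = 1/p = 1/0.0806″ = 12.41 pc
M = m − 5 log₁₀ d + 5 = 11.85 − 5·1.0937 + 5 = 11.382
M − M_☉ = 11.382 − 4.83 = 6.552
L/L_☉ = 10^(−0.4 × 6.552) = 2.395×10^-3

M ≈ 11.38; L/L_☉ ≈ 2.4×10^-3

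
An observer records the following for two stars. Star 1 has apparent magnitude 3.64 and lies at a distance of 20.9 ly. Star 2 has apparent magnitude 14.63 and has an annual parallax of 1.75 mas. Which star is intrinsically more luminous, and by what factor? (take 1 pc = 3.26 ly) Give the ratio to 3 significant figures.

Star 1 is more luminous, by a factor of 3.13.

Star 1: d = 20.9 ly / 3.26 = 6.411 pc
Star 1: M = m − 5 log₁₀ d + 5 = 3.64 − 5·0.8069 + 5 = 4.605
Star 2: p = 1.75 mas = 1.75×10^-3″ → d = 1/p = 571.4 pc
Star 2: M = m − 5 log₁₀ d + 5 = 14.63 − 5·2.7570 + 5 = 5.845
ΔM = M_1 − M_2 = 4.605 − (5.845) = -1.240; smaller M is more luminous → Star 1.
L ratio = 10^(0.4 |ΔM|) = 10^0.496 = 3.133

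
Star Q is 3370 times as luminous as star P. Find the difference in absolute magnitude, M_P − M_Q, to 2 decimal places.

Pogson: ΔM = −2.5 log₁₀(ratio) = −2.5 log₁₀(3370) = −2.5 × 3.5276 = -8.819
Star Q is brighter so has the smaller magnitude: M_P − M_Q is positive.

M_P − M_Q ≈ 8.82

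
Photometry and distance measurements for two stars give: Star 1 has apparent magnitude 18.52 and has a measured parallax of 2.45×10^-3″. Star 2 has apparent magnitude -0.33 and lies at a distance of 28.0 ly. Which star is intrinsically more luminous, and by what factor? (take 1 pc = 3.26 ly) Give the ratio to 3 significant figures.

Star 1: d = 1/p = 1/2.45×10^-3″ = 408.2 pc
Star 1: M = m − 5 log₁₀ d + 5 = 18.52 − 5·2.6108 + 5 = 10.466
Star 2: d = 28.0 ly / 3.26 = 8.589 pc
Star 2: M = m − 5 log₁₀ d + 5 = -0.33 − 5·0.9339 + 5 = 0.000
ΔM = M_1 − M_2 = 10.466 − (0.000) = 10.466; smaller M is more luminous → Star 2.
L ratio = 10^(0.4 |ΔM|) = 10^4.186 = 15350

Star 2 is more luminous, by a factor of 15400.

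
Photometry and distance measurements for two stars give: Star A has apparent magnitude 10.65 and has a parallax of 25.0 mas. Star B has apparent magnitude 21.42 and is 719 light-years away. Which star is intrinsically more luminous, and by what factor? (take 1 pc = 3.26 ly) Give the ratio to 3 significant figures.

Star A is more luminous, by a factor of 668.

Star A: p = 25.0 mas = 0.0250″ → d = 1/p = 40.00 pc
Star A: M = m − 5 log₁₀ d + 5 = 10.65 − 5·1.6021 + 5 = 7.640
Star B: d = 719 ly / 3.26 = 220.6 pc
Star B: M = m − 5 log₁₀ d + 5 = 21.42 − 5·2.3435 + 5 = 14.702
ΔM = M_A − M_B = 7.640 − (14.702) = -7.063; smaller M is more luminous → Star A.
L ratio = 10^(0.4 |ΔM|) = 10^2.825 = 668.5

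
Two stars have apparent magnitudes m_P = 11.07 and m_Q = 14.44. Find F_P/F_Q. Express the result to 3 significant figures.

F_P/F_Q ≈ 22.3

Δm = 11.07 − (14.44) = -3.37
Flux ratio = 10^(−0.4 Δm) = 10^(−0.4 × -3.37) = 10^1.348 = 22.28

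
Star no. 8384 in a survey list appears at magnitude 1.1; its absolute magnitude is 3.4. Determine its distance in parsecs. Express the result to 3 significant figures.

d ≈ 3.47 pc

μ = m − M = -2.300
m − M = 5 log₁₀ d − 5
log₁₀ d = (m − M)/5 + 1 = 0.5400
d = 10^0.5400 = 3.467 pc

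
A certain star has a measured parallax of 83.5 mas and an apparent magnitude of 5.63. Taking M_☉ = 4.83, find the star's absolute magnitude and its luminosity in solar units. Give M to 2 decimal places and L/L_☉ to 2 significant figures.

d = 1/p = 1000/83.5 mas = 11.98 pc
M = m − 5 log₁₀ d + 5 = 5.63 − 5·1.0783 + 5 = 5.238
M − M_☉ = 5.238 − 4.83 = 0.408
L/L_☉ = 10^(−0.4 × 0.408) = 0.6865

M ≈ 5.24; L/L_☉ ≈ 0.69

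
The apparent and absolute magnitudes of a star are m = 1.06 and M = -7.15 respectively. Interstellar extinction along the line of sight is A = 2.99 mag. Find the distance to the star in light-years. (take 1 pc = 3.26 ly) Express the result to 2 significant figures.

d ≈ 360 ly

m − M = 5 log₁₀(d/10 pc) + A  ⇒  1.06 − (-7.15) − 2.99 = 5 log₁₀(d/10)
5.220 = 5 log₁₀(d/10)
log₁₀ d = (m − M − A)/5 + 1 = 2.0440
d = 10^2.0440 = 110.7 pc
= 360.8 ly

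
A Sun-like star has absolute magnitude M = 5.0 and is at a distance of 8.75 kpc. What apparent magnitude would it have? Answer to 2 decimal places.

m ≈ 19.71

d = 8.75 kpc = 8750 pc
m = M + 5 log₁₀ d − 5 = 5.0 + 5·3.9420 − 5 = 19.710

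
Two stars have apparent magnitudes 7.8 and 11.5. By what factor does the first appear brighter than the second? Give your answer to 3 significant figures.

Δm = 7.8 − (11.5) = -3.7
Flux ratio = 10^(−0.4 Δm) = 10^(−0.4 × -3.7) = 10^1.480 = 30.20

30.2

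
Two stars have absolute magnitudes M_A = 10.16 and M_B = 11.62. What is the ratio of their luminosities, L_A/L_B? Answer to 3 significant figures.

L_A/L_B ≈ 3.84

ΔM = M_A − M_B = -1.46
L_A/L_B = 10^(−0.4 ΔM) = 10^0.584 = 3.837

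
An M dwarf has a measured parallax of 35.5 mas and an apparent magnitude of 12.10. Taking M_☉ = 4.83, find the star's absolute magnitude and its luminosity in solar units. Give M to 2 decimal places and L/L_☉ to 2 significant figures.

M ≈ 9.85; L/L_☉ ≈ 9.8×10^-3

d = 1/p = 1000/35.5 mas = 28.17 pc
M = m − 5 log₁₀ d + 5 = 12.10 − 5·1.4498 + 5 = 9.851
M − M_☉ = 9.851 − 4.83 = 5.021
L/L_☉ = 10^(−0.4 × 5.021) = 9.807×10^-3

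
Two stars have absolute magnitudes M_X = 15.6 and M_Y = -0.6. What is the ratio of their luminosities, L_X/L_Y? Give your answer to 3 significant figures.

L_X/L_Y ≈ 3.31×10^-7

ΔM = M_X − M_Y = 16.2
L_X/L_Y = 10^(−0.4 ΔM) = 10^-6.480 = 3.311×10^-7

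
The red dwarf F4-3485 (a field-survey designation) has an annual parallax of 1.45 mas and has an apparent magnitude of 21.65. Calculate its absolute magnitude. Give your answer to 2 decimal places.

M ≈ 12.46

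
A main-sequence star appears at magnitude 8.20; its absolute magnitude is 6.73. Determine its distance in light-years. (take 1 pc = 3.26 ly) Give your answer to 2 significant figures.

d ≈ 64 ly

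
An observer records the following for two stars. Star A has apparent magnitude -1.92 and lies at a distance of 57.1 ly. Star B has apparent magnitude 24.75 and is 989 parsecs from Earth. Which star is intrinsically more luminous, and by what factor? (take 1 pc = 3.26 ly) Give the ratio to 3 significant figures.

Star A: d = 57.1 ly / 3.26 = 17.52 pc
Star A: M = m − 5 log₁₀ d + 5 = -1.92 − 5·1.2434 + 5 = -3.137
Star B: M = m − 5 log₁₀ d + 5 = 24.75 − 5·2.9952 + 5 = 14.774
ΔM = M_A − M_B = -3.137 − (14.774) = -17.911; smaller M is more luminous → Star A.
L ratio = 10^(0.4 |ΔM|) = 10^7.164 = 1.460×10^7

Star A is more luminous, by a factor of 1.46×10^7.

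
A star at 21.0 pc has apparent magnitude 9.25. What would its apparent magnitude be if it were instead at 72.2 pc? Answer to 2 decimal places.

Flux ∝ 1/d², so Δm = 5 log₁₀(d₂/d₁) = 5 log₁₀(72.2/21.0) = 2.682
m₂ = m₁ + Δm = 9.25 + (2.682) = 11.932

m ≈ 11.93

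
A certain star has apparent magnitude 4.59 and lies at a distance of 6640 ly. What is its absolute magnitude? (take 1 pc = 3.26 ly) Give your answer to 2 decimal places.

M ≈ -6.95

d = 6640 ly / 3.26 = 2037 pc
5 log₁₀(d/10 pc) = 5 log₁₀(2037) − 5 = 11.545
M = m − 5 log₁₀(d/10) = 4.59 − 11.545 = -6.955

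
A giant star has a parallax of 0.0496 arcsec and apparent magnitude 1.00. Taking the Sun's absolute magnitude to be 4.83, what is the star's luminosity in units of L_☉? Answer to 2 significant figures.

d = 1/p = 1/0.0496″ = 20.16 pc
M = m − 5 log₁₀ d + 5 = 1.00 − 5·1.3045 + 5 = -0.523
M − M_☉ = -0.523 − 4.83 = -5.353
L/L_☉ = 10^(−0.4 × -5.353) = 138.4

L/L_☉ ≈ 140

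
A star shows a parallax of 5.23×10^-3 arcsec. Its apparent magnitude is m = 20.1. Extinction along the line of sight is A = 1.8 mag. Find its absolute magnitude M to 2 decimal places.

M ≈ 11.89

d = 1/p = 1/5.23×10^-3″ = 191.2 pc
5 log₁₀(d/10 pc) = 5 log₁₀(191.2) − 5 = 6.407
M = m − 5 log₁₀(d/10) − A = 20.1 − 6.407 − 1.8 = 11.893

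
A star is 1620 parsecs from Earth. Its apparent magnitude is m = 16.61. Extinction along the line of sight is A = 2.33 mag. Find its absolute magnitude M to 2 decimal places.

M ≈ 3.23

5 log₁₀(d/10 pc) = 5 log₁₀(1620) − 5 = 11.048
M = m − 5 log₁₀(d/10) − A = 16.61 − 11.048 − 2.33 = 3.232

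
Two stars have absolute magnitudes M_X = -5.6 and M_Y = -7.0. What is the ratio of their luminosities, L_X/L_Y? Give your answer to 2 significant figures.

ΔM = M_X − M_Y = 1.4
L_X/L_Y = 10^(−0.4 ΔM) = 10^-0.560 = 0.2754

L_X/L_Y ≈ 0.28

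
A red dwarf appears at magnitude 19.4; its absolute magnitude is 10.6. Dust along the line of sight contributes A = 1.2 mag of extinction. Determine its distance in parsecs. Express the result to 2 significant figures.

m − M = 5 log₁₀(d/10 pc) + A  ⇒  19.4 − (10.6) − 1.2 = 5 log₁₀(d/10)
7.600 = 5 log₁₀(d/10)
log₁₀ d = (m − M − A)/5 + 1 = 2.5200
d = 10^2.5200 = 331.1 pc

d ≈ 330 pc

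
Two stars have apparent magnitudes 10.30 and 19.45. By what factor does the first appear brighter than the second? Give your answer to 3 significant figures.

Δm = 10.30 − (19.45) = -9.15
Flux ratio = 10^(−0.4 Δm) = 10^(−0.4 × -9.15) = 10^3.660 = 4571

4570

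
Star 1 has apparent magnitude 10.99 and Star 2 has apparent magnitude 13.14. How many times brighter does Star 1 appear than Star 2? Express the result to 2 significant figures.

7.2

Δm = 10.99 − (13.14) = -2.15
Flux ratio = 10^(−0.4 Δm) = 10^(−0.4 × -2.15) = 10^0.860 = 7.244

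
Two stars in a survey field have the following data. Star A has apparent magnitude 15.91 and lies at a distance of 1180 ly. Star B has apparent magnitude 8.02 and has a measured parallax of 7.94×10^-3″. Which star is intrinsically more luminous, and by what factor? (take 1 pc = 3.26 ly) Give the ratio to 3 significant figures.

Star A: d = 1180 ly / 3.26 = 362.0 pc
Star A: M = m − 5 log₁₀ d + 5 = 15.91 − 5·2.5587 + 5 = 8.117
Star B: d = 1/p = 1/7.94×10^-3″ = 125.9 pc
Star B: M = m − 5 log₁₀ d + 5 = 8.02 − 5·2.1002 + 5 = 2.519
ΔM = M_A − M_B = 8.117 − (2.519) = 5.598; smaller M is more luminous → Star B.
L ratio = 10^(0.4 |ΔM|) = 10^2.239 = 173.4

Star B is more luminous, by a factor of 173.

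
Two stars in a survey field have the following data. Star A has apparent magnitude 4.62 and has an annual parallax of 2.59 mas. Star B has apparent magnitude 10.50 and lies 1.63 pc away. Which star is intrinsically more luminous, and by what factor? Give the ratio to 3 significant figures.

Star A is more luminous, by a factor of 1.26×10^7.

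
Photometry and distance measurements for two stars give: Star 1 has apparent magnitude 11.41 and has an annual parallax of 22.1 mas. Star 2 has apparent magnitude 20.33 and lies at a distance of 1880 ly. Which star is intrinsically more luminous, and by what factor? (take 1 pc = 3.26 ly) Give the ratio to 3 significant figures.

Star 1: p = 22.1 mas = 0.0221″ → d = 1/p = 45.25 pc
Star 1: M = m − 5 log₁₀ d + 5 = 11.41 − 5·1.6556 + 5 = 8.132
Star 2: d = 1880 ly / 3.26 = 576.7 pc
Star 2: M = m − 5 log₁₀ d + 5 = 20.33 − 5·2.7609 + 5 = 11.525
ΔM = M_1 − M_2 = 8.132 − (11.525) = -3.393; smaller M is more luminous → Star 1.
L ratio = 10^(0.4 |ΔM|) = 10^1.357 = 22.77

Star 1 is more luminous, by a factor of 22.8.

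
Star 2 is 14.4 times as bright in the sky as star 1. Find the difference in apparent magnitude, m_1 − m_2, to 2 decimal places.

Pogson: Δm = −2.5 log₁₀(ratio) = −2.5 log₁₀(14.4) = −2.5 × 1.1584 = -2.896
Star 2 is brighter so has the smaller magnitude: m_1 − m_2 is positive.

m_1 − m_2 ≈ 2.90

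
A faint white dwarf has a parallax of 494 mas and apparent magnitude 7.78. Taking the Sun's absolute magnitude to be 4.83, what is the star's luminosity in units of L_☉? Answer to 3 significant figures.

d = 1/p = 1000/494 mas = 2.024 pc
M = m − 5 log₁₀ d + 5 = 7.78 − 5·0.3063 + 5 = 11.249
M − M_☉ = 11.249 − 4.83 = 6.419
L/L_☉ = 10^(−0.4 × 6.419) = 2.707×10^-3

L/L_☉ ≈ 2.71×10^-3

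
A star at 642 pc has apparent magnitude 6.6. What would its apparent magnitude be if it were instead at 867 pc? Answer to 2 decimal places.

m ≈ 7.25

Flux ∝ 1/d², so Δm = 5 log₁₀(d₂/d₁) = 5 log₁₀(867/642) = 0.652
m₂ = m₁ + Δm = 6.6 + (0.652) = 7.252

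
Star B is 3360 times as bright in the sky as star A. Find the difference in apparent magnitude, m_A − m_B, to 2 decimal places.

m_A − m_B ≈ 8.82

Pogson: Δm = −2.5 log₁₀(ratio) = −2.5 log₁₀(3360) = −2.5 × 3.5263 = -8.816
Star B is brighter so has the smaller magnitude: m_A − m_B is positive.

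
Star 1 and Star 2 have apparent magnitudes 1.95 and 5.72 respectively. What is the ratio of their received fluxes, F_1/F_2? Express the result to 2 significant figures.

Δm = 1.95 − (5.72) = -3.77
Flux ratio = 10^(−0.4 Δm) = 10^(−0.4 × -3.77) = 10^1.508 = 32.21

F_1/F_2 ≈ 32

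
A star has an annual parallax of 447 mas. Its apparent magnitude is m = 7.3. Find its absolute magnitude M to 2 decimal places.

p = 447 mas = 0.447″ → d = 1/p = 2.237 pc
5 log₁₀(d/10 pc) = 5 log₁₀(2.237) − 5 = -3.252
M = m − 5 log₁₀(d/10) = 7.3 + 3.252 = 10.552

M ≈ 10.55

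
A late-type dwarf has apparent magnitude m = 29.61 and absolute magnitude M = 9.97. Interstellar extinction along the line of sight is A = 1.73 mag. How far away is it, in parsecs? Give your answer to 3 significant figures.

m − M = 5 log₁₀(d/10 pc) + A  ⇒  29.61 − (9.97) − 1.73 = 5 log₁₀(d/10)
17.910 = 5 log₁₀(d/10)
log₁₀ d = (m − M − A)/5 + 1 = 4.5820
d = 10^4.5820 = 38190 pc

d ≈ 38200 pc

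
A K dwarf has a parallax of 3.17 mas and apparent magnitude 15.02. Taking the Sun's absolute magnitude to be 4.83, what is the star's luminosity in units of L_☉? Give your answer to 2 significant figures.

d = 1/p = 1000/3.17 mas = 315.5 pc
M = m − 5 log₁₀ d + 5 = 15.02 − 5·2.4989 + 5 = 7.525
M − M_☉ = 7.525 − 4.83 = 2.695
L/L_☉ = 10^(−0.4 × 2.695) = 0.08354

L/L_☉ ≈ 0.084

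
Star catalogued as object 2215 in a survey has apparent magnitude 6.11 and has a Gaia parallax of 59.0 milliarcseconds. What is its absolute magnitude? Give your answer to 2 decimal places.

M ≈ 4.96

p = 59.0 mas = 0.0590″ → d = 1/p = 16.95 pc
5 log₁₀(d/10 pc) = 5 log₁₀(16.95) − 5 = 1.146
M = m − 5 log₁₀(d/10) = 6.11 − 1.146 = 4.964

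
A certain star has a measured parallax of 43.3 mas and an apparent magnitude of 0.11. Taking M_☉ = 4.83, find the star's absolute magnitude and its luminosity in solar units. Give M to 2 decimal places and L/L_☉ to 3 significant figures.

M ≈ -1.71; L/L_☉ ≈ 412

d = 1/p = 1000/43.3 mas = 23.09 pc
M = m − 5 log₁₀ d + 5 = 0.11 − 5·1.3635 + 5 = -1.708
M − M_☉ = -1.708 − 4.83 = -6.538
L/L_☉ = 10^(−0.4 × -6.538) = 412.1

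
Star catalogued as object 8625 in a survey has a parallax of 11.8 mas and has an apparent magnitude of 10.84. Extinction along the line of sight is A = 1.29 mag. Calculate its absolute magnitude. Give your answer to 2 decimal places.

M ≈ 4.91

p = 11.8 mas = 0.0118″ → d = 1/p = 84.75 pc
5 log₁₀(d/10 pc) = 5 log₁₀(84.75) − 5 = 4.641
M = m − 5 log₁₀(d/10) − A = 10.84 − 4.641 − 1.29 = 4.909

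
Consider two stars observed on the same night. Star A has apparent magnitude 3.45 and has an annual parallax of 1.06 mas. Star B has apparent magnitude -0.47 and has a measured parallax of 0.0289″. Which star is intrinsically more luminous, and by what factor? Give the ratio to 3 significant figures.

Star A is more luminous, by a factor of 20.1.

Star A: p = 1.06 mas = 1.06×10^-3″ → d = 1/p = 943.4 pc
Star A: M = m − 5 log₁₀ d + 5 = 3.45 − 5·2.9747 + 5 = -6.423
Star B: d = 1/p = 1/0.0289″ = 34.60 pc
Star B: M = m − 5 log₁₀ d + 5 = -0.47 − 5·1.5391 + 5 = -3.166
ΔM = M_A − M_B = -6.423 − (-3.166) = -3.258; smaller M is more luminous → Star A.
L ratio = 10^(0.4 |ΔM|) = 10^1.303 = 20.10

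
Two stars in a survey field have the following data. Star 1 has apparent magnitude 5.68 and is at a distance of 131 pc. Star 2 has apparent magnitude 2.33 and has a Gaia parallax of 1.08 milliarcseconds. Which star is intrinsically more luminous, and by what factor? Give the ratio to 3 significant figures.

Star 1: M = m − 5 log₁₀ d + 5 = 5.68 − 5·2.1173 + 5 = 0.094
Star 2: p = 1.08 mas = 1.08×10^-3″ → d = 1/p = 925.9 pc
Star 2: M = m − 5 log₁₀ d + 5 = 2.33 − 5·2.9666 + 5 = -7.503
ΔM = M_1 − M_2 = 0.094 − (-7.503) = 7.597; smaller M is more luminous → Star 2.
L ratio = 10^(0.4 |ΔM|) = 10^3.039 = 1093

Star 2 is more luminous, by a factor of 1090.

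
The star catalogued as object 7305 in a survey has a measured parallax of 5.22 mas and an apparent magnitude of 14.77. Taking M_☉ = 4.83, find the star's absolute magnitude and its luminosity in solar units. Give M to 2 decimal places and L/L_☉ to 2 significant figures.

d = 1/p = 1000/5.22 mas = 191.6 pc
M = m − 5 log₁₀ d + 5 = 14.77 − 5·2.2823 + 5 = 8.358
M − M_☉ = 8.358 − 4.83 = 3.528
L/L_☉ = 10^(−0.4 × 3.528) = 0.03878

M ≈ 8.36; L/L_☉ ≈ 0.039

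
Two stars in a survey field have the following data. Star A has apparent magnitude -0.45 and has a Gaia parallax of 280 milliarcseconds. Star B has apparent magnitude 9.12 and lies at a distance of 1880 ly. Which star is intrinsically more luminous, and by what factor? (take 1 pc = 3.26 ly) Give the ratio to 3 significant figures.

Star A: p = 280 mas = 0.280″ → d = 1/p = 3.571 pc
Star A: M = m − 5 log₁₀ d + 5 = -0.45 − 5·0.5528 + 5 = 1.786
Star B: d = 1880 ly / 3.26 = 576.7 pc
Star B: M = m − 5 log₁₀ d + 5 = 9.12 − 5·2.7609 + 5 = 0.315
ΔM = M_A − M_B = 1.786 − (0.315) = 1.470; smaller M is more luminous → Star B.
L ratio = 10^(0.4 |ΔM|) = 10^0.588 = 3.874

Star B is more luminous, by a factor of 3.87.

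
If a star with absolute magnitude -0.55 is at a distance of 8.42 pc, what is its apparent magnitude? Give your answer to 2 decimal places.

m = M + 5 log₁₀ d − 5 = -0.55 + 5·0.9253 − 5 = -0.923

m ≈ -0.92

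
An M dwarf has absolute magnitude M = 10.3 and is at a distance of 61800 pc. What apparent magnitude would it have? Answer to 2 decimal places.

m = M + 5 log₁₀ d − 5 = 10.3 + 5·4.7910 − 5 = 29.255

m ≈ 29.25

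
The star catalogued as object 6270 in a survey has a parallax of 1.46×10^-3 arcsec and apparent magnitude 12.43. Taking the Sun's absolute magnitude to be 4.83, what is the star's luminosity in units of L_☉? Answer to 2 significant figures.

d = 1/p = 1/1.46×10^-3″ = 684.9 pc
M = m − 5 log₁₀ d + 5 = 12.43 − 5·2.8356 + 5 = 3.252
M − M_☉ = 3.252 − 4.83 = -1.578
L/L_☉ = 10^(−0.4 × -1.578) = 4.279

L/L_☉ ≈ 4.3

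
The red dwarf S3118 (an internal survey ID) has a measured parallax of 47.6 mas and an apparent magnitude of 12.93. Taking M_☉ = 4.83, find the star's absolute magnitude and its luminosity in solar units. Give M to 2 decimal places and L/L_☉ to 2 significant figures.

d = 1/p = 1000/47.6 mas = 21.01 pc
M = m − 5 log₁₀ d + 5 = 12.93 − 5·1.3224 + 5 = 11.318
M − M_☉ = 11.318 − 4.83 = 6.488
L/L_☉ = 10^(−0.4 × 6.488) = 2.540×10^-3

M ≈ 11.32; L/L_☉ ≈ 2.5×10^-3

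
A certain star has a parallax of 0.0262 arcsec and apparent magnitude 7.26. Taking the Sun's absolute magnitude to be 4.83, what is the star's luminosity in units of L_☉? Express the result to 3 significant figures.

d = 1/p = 1/0.0262″ = 38.17 pc
M = m − 5 log₁₀ d + 5 = 7.26 − 5·1.5817 + 5 = 4.352
M − M_☉ = 4.352 − 4.83 = -0.478
L/L_☉ = 10^(−0.4 × -0.478) = 1.554

L/L_☉ ≈ 1.55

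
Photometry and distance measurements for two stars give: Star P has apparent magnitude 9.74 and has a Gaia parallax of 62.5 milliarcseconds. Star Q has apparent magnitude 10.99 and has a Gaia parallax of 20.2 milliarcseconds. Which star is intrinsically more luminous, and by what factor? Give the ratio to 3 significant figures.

Star Q is more luminous, by a factor of 3.03.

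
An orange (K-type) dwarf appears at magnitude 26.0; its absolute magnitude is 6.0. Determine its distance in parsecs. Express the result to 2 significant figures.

d ≈ 100000 pc

μ = m − M = 20.000
m − M = 5 log₁₀ d − 5
log₁₀ d = (m − M)/5 + 1 = 5.0000
d = 10^5.0000 = 100000 pc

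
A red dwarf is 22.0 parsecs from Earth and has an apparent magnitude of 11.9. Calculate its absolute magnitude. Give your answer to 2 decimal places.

5 log₁₀(d/10 pc) = 5 log₁₀(22.00) − 5 = 1.712
M = m − 5 log₁₀(d/10) = 11.9 − 1.712 = 10.188

M ≈ 10.19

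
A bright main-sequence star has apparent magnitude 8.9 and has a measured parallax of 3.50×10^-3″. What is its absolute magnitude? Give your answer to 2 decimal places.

d = 1/p = 1/3.50×10^-3″ = 285.7 pc
5 log₁₀(d/10 pc) = 5 log₁₀(285.7) − 5 = 7.280
M = m − 5 log₁₀(d/10) = 8.9 − 7.280 = 1.620

M ≈ 1.62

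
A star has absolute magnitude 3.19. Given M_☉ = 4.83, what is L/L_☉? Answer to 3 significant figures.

M − M_☉ = 3.19 − 4.83 = -1.640
L/L_☉ = 10^(−0.4 (M − M_☉)) = 10^0.656 = 4.529

L/L_☉ ≈ 4.53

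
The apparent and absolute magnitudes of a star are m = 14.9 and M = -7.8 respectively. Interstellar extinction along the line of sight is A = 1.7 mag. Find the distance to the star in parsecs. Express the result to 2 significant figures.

m − M = 5 log₁₀(d/10 pc) + A  ⇒  14.9 − (-7.8) − 1.7 = 5 log₁₀(d/10)
21.000 = 5 log₁₀(d/10)
log₁₀ d = (m − M − A)/5 + 1 = 5.2000
d = 10^5.2000 = 158500 pc

d ≈ 160000 pc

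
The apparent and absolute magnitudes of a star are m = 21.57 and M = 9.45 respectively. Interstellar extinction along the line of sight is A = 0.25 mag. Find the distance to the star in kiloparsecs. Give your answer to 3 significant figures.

d ≈ 2.37 kpc

m − M = 5 log₁₀(d/10 pc) + A  ⇒  21.57 − (9.45) − 0.25 = 5 log₁₀(d/10)
11.870 = 5 log₁₀(d/10)
log₁₀ d = (m − M − A)/5 + 1 = 3.3740
d = 10^3.3740 = 2366 pc
= 2.366 kpc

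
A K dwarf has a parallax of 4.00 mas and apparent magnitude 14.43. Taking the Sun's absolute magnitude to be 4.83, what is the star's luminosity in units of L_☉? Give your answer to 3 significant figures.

d = 1/p = 1000/4.00 mas = 250.0 pc
M = m − 5 log₁₀ d + 5 = 14.43 − 5·2.3979 + 5 = 7.440
M − M_☉ = 7.440 − 4.83 = 2.610
L/L_☉ = 10^(−0.4 × 2.610) = 0.09034

L/L_☉ ≈ 0.0903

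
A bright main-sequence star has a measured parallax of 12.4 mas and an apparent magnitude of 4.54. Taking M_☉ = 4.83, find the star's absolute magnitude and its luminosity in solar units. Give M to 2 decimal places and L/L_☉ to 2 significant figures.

d = 1/p = 1000/12.4 mas = 80.65 pc
M = m − 5 log₁₀ d + 5 = 4.54 − 5·1.9066 + 5 = 0.007
M − M_☉ = 0.007 − 4.83 = -4.823
L/L_☉ = 10^(−0.4 × -4.823) = 84.95

M ≈ 0.01; L/L_☉ ≈ 85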